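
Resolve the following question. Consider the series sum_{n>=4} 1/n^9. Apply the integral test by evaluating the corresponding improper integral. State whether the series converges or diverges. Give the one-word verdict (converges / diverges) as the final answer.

Let f(x) = x^(-9). Then f is positive, continuous, and decreasing on [4, infinity), so the integral test applies.
Compute the improper integral int_{4}^infinity f(x) dx:
  antiderivative F(x) = -1/(8*x^8).
  As x -> infinity, F(x) -> 0 (since p = 9 > 1).
  So int = F(infinity) - F(4) = 0 - (-1/524288) = 1/524288.
  Finite, so by the integral test, the series converges.

converges


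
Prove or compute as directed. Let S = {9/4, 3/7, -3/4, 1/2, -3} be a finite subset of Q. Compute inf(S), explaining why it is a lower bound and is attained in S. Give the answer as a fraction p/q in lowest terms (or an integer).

S is finite, so inf(S) = min(S).
Sorted increasing:
-3, -3/4, 3/7, 1/2, 9/4
The extremum is -3.
For every x in S, x >= -3. And -3 is in S, so it is attained.
Therefore inf(S) = -3.

-3


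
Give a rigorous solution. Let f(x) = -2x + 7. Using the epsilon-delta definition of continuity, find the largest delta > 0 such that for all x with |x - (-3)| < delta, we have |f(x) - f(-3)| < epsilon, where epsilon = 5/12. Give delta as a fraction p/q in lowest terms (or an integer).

We compute f(-3) = -2*(-3) + 7 = 13.
|f(x) - f(-3)| = |-2x + 7 - (13)| = |-2(x - (-3))| = 2|x - (-3)|.
We need 2|x - (-3)| < 5/12, i.e. |x - (-3)| < 5/12 / 2 = 5/24.
So any delta <= 5/24 works. Conversely, if delta > 5/24, then x = -3 + 5/24 satisfies |x - (-3)| = 5/24 < delta but |f(x) - f(-3)| = 2 * 5/24 = 5/12, which is not < 5/12; so no larger delta works.
Hence the largest such delta is 5/24.

5/24


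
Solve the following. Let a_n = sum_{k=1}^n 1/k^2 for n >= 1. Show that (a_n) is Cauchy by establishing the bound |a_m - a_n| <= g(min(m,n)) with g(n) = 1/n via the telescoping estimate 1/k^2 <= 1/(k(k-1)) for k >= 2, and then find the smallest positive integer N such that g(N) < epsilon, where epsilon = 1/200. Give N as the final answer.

For m > n >= 1: |a_m - a_n| = sum_{k=n+1}^m 1/k^2.
Use 1/k^2 <= 1/(k(k-1)) = 1/(k-1) - 1/k for k >= 2:
sum_{k=n+1}^m 1/k^2 <= sum_{k=n+1}^m (1/(k-1) - 1/k) = 1/n - 1/m <= 1/n.
By symmetry the same bound holds with n,m swapped, so |a_m - a_n| <= 1/min(m,n) = g(min(m,n)). Since g(n) -> 0, (a_n) is Cauchy.
Now solve g(N) < 1/200: 1/N < 1/200 <=> N > 1/(1/200) = 200.
The smallest integer strictly greater than 200 is N = 201.
Check: g(201) = 1/201 < 1/200; g(200) = 1/200 >= 1/200. So N = 201.

201


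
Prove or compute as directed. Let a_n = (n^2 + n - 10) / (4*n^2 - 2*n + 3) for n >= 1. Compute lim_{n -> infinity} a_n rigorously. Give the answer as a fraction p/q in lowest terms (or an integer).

Divide numerator and denominator by n^2, the highest power:
numerator / n^2 = 1 + 1/n - 10/n^2
denominator / n^2 = 4 - 2/n + 3/n^2
As n -> infinity, all terms of the form c/n^k (k >= 1) tend to 0.
So numerator / n^2 -> 1 and denominator / n^2 -> 4.
Therefore lim a_n = 1/4.

1/4


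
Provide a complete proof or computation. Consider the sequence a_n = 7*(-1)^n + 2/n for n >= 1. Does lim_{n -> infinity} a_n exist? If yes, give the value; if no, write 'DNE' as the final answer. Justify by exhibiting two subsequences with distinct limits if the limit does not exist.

Examine the behaviour of a_n along subsequences.
a_{2k} = 7 + 2/(2k) -> 7. a_{2k+1} = -7 + 2/(2k+1) -> -7.
Since these two subsequential limits are 7 and -7, distinct, the full sequence cannot converge (a convergent sequence has all subsequences tending to the same limit). So lim a_n does not exist.

DNE


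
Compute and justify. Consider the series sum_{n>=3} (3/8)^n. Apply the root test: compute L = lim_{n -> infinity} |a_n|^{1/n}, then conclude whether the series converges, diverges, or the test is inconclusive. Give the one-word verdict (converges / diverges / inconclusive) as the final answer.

Let a_n denote the general term. Form |a_n|^(1/n) and simplify:
|a_n|^(1/n) = 3/8
Take the limit as n -> infinity: L = 3/8.
Since L = 3/8 < 1, the root test implies convergence.

converges


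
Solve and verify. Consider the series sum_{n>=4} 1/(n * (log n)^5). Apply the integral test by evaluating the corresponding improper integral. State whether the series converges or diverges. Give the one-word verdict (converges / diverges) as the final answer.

Let f(x) = 1/(x*log(x)^5). Then f is positive, continuous, and decreasing on [4, infinity), so the integral test applies.
Compute the improper integral int_{4}^infinity f(x) dx:
  antiderivative F(x) = -1/(4*log(x)^4).
  F(x) -> 0 as x -> infinity.  int = 0 - F(4) = 1/(4*log(4)^4) < infinity. By the integral test, the series converges.

converges


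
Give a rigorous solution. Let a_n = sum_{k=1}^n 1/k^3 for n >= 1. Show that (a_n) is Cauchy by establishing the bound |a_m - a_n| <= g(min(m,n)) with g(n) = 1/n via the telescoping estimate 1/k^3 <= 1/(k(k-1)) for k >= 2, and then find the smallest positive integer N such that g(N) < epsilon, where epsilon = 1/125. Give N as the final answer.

For m > n >= 1: |a_m - a_n| = sum_{k=n+1}^m 1/k^3.
Use 1/k^3 <= 1/(k(k-1)) = 1/(k-1) - 1/k for k >= 2 (which holds since k^3 >= k^2 >= k(k-1) for k >= 2):
sum_{k=n+1}^m 1/k^3 <= sum_{k=n+1}^m (1/(k-1) - 1/k) = 1/n - 1/m <= 1/n.
By symmetry the same bound holds with n,m swapped, so |a_m - a_n| <= 1/min(m,n) = g(min(m,n)). Since g(n) -> 0, (a_n) is Cauchy.
Now solve g(N) < 1/125: 1/N < 1/125 <=> N > 1/(1/125) = 125.
The smallest integer strictly greater than 125 is N = 126.
Check: g(126) = 1/126 < 1/125; g(125) = 1/125 >= 1/125. So N = 126.

126


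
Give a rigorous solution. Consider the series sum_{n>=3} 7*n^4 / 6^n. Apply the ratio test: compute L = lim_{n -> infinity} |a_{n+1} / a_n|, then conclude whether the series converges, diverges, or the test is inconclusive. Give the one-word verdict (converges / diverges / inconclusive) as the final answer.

Let a_n denote the general term. Form the ratio a_{n+1}/a_n and simplify:
a_{n+1}/a_n = (n + 1)^4/(6*n^4)
Take the limit as n -> infinity: L = 1/6.
Since L = 1/6 < 1, the ratio test implies the series converges.

converges


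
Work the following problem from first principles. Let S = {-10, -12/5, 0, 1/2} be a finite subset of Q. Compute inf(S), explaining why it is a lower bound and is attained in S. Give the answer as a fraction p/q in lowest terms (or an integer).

S is finite, so inf(S) = min(S).
Sorted increasing:
-10, -12/5, 0, 1/2
The extremum is -10.
For every x in S, x >= -10. And -10 is in S, so it is attained.
Therefore inf(S) = -10.

-10


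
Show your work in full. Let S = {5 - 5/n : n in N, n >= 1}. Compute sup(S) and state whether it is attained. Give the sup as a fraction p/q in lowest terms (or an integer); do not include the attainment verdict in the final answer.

Analysis:
- Values: 0, 5/2, 10/3, 15/4, ... strictly increasing.
- Minimum is 0 (n=1); inf = 0 (attained).
- 5 - 5/n -> 5 from below; sup = 5, not attained.
Conclusion: sup(S) = 5, not attained in S.

5


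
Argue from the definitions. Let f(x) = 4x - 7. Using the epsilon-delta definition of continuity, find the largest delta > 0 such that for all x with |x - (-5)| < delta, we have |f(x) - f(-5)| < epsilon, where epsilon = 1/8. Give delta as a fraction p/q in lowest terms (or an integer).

We compute f(-5) = 4*(-5) - 7 = -27.
|f(x) - f(-5)| = |4x - 7 - (-27)| = |4(x - (-5))| = 4|x - (-5)|.
We need 4|x - (-5)| < 1/8, i.e. |x - (-5)| < 1/8 / 4 = 1/32.
So any delta <= 1/32 works. Conversely, if delta > 1/32, then x = -5 + 1/32 satisfies |x - (-5)| = 1/32 < delta but |f(x) - f(-5)| = 4 * 1/32 = 1/8, which is not < 1/8; so no larger delta works.
Hence the largest such delta is 1/32.

1/32


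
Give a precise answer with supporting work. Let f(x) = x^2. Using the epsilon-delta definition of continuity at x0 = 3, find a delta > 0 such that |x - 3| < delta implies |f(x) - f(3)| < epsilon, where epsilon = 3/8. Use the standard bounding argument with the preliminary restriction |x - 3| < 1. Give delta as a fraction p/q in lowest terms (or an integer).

Factor: |x^2 - (3)^2| = |x - 3| * |x + 3|.
Impose |x - 3| < 1 first. Then |x + 3| = |(x - 3) + 2*(3)| <= |x - 3| + 2*|3| < 1 + 6 = 7.
So |x^2 - (3)^2| < delta * 7.
We need delta * 7 <= 3/8, i.e. delta <= 3/8/7 = 3/56.
Since 3/56 < 1, this is tighter than 1; take delta = 3/56.
So delta = 3/56 works.

3/56


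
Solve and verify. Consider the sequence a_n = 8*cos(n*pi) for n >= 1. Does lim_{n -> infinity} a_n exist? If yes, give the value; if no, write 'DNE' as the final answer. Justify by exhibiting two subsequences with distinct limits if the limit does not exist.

Examine the behaviour of a_n along subsequences.
cos(n*pi) = (-1)^n, so a_n = 8*(-1)^n. a_{2k} = 8 -> 8. a_{2k+1} = -8 -> -8.
Since these two subsequential limits are 8 and -8, distinct, the full sequence cannot converge (a convergent sequence has all subsequences tending to the same limit). So lim a_n does not exist.

DNE


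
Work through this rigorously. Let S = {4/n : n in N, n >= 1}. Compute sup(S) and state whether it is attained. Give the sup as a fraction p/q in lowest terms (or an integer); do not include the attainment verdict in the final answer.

Analysis:
- Values: 4, 2, 4/3, 1, ... strictly decreasing.
- The maximum is 4 (n=1); sup = 4 (attained).
- The set is bounded below by 0; 4/n -> 0 so 0 is the greatest lower bound.
- 0 is not in the set, so inf = 0 is not attained.
Conclusion: sup(S) = 4, attained in S.

4


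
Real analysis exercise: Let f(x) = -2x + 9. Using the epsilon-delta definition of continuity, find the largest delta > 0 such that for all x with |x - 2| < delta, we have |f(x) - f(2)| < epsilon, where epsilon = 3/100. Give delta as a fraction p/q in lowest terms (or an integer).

We compute f(2) = -2*(2) + 9 = 5.
|f(x) - f(2)| = |-2x + 9 - (5)| = |-2(x - 2)| = 2|x - 2|.
We need 2|x - 2| < 3/100, i.e. |x - 2| < 3/100 / 2 = 3/200.
So any delta <= 3/200 works. Conversely, if delta > 3/200, then x = 2 + 3/200 satisfies |x - 2| = 3/200 < delta but |f(x) - f(2)| = 2 * 3/200 = 3/100, which is not < 3/100; so no larger delta works.
Hence the largest such delta is 3/200.

3/200


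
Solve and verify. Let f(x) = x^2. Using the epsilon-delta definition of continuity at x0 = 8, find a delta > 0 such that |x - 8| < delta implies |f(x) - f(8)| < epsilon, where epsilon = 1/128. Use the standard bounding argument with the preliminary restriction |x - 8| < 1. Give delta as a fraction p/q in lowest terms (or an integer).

Factor: |x^2 - (8)^2| = |x - 8| * |x + 8|.
Impose |x - 8| < 1 first. Then |x + 8| = |(x - 8) + 2*(8)| <= |x - 8| + 2*|8| < 1 + 16 = 17.
So |x^2 - (8)^2| < delta * 17.
We need delta * 17 <= 1/128, i.e. delta <= 1/128/17 = 1/2176.
Since 1/2176 < 1, this is tighter than 1; take delta = 1/2176.
So delta = 1/2176 works.

1/2176


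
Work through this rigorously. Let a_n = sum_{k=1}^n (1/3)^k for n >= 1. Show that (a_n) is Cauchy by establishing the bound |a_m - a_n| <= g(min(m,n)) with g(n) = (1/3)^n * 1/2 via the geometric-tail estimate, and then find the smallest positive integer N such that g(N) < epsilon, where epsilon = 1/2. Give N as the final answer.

For m > n >= 1: |a_m - a_n| = sum_{k=n+1}^m (1/3)^k < sum_{k=n+1}^infinity (1/3)^k = (1/3)^(n+1) / (1 - 1/3) = (1/3)^n * (1/3) * (3/2) = (1/3)^n * 1/2.
So g(n) = (1/3)^n / 2. Since g(n) -> 0, (a_n) is Cauchy.
Now solve g(N) < 1/2: (1/3)^N / 2 < 1/2 <=> 3^N > 1 / (2 * 1/2) = 1.
Check powers of 3: 3^0 = 1 <= 1, 3^1 = 3 > 1.
So the smallest such N is 1. Check: g(1) = 1/(2 * 3) = 1/6 < 1/2.

1


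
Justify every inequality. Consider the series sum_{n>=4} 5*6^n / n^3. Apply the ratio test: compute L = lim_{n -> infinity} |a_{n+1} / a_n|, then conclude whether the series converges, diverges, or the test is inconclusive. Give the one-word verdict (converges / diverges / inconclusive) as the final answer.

Let a_n denote the general term. Form the ratio a_{n+1}/a_n and simplify:
a_{n+1}/a_n = 6*n^3/(n + 1)^3
Take the limit as n -> infinity: L = 6.
Since L = 6 > 1 (or L = infinity), the ratio test implies the series diverges.

diverges


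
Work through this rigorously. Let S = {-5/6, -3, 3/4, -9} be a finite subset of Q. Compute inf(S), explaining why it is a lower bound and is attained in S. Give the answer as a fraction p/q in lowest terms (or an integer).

S is finite, so inf(S) = min(S).
Sorted increasing:
-9, -3, -5/6, 3/4
The extremum is -9.
For every x in S, x >= -9. And -9 is in S, so it is attained.
Therefore inf(S) = -9.

-9


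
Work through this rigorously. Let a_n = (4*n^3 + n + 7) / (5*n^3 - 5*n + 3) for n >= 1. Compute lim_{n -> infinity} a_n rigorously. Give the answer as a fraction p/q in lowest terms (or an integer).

Divide numerator and denominator by n^3, the highest power:
numerator / n^3 = 4 + n^(-2) + 7/n^3
denominator / n^3 = 5 - 5/n^2 + 3/n^3
As n -> infinity, all terms of the form c/n^k (k >= 1) tend to 0.
So numerator / n^3 -> 4 and denominator / n^3 -> 5.
Therefore lim a_n = 4/5.

4/5


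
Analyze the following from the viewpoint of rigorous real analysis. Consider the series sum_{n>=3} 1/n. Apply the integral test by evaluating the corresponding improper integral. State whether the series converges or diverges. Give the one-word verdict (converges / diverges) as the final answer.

Let f(x) = 1/x. Then f is positive, continuous, and decreasing on [3, infinity), so the integral test applies.
Compute the improper integral int_{3}^infinity f(x) dx:
  antiderivative F(x) = log(x).
  As x -> infinity, log(x) -> infinity.
  So int = infinity - log(3) = infinity. By the integral test, the series diverges.

diverges


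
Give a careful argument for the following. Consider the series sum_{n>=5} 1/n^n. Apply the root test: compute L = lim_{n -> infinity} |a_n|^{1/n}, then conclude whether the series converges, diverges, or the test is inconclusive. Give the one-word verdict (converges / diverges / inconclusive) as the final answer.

Let a_n denote the general term. Form |a_n|^(1/n) and simplify:
|a_n|^(1/n) = 1/n
Take the limit as n -> infinity: L = 0.
Since L = 0 < 1, the root test implies convergence.

converges


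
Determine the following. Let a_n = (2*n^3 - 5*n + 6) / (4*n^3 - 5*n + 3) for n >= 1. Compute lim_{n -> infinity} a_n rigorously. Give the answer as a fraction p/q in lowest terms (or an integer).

Divide numerator and denominator by n^3, the highest power:
numerator / n^3 = 2 - 5/n^2 + 6/n^3
denominator / n^3 = 4 - 5/n^2 + 3/n^3
As n -> infinity, all terms of the form c/n^k (k >= 1) tend to 0.
So numerator / n^3 -> 2 and denominator / n^3 -> 4.
Therefore lim a_n = 1/2.

1/2


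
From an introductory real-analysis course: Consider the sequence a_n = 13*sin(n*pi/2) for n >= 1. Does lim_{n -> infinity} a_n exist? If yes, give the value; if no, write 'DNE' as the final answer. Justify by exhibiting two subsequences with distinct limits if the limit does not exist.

Examine the behaviour of a_n along subsequences.
a_{4k+1} = 13*sin(pi/2 + 2k*pi) = 13 -> 13. a_{4k+3} = 13*sin(3pi/2 + 2k*pi) = -13 -> -13.
Since these two subsequential limits are 13 and -13, distinct, the full sequence cannot converge (a convergent sequence has all subsequences tending to the same limit). So lim a_n does not exist.

DNE


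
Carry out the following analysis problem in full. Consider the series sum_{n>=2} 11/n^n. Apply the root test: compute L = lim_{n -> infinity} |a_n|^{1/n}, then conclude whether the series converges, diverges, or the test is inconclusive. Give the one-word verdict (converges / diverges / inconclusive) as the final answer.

Let a_n denote the general term. Form |a_n|^(1/n) and simplify:
|a_n|^(1/n) = 11^(1/n)/n
Take the limit as n -> infinity: L = 0.
Since L = 0 < 1, the root test implies convergence.

converges


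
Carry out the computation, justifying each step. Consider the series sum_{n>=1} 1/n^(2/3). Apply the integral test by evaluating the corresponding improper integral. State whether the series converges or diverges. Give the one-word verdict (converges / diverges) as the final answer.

Let f(x) = x^(-2/3). Then f is positive, continuous, and decreasing on [1, infinity), so the integral test applies.
Compute the improper integral int_{1}^infinity f(x) dx:
  antiderivative F(x) = 3*x^(1/3).
  As x -> infinity, F(x) -> infinity (since p = 2/3 < 1).
  So the integral diverges. By the integral test, the series diverges.

diverges


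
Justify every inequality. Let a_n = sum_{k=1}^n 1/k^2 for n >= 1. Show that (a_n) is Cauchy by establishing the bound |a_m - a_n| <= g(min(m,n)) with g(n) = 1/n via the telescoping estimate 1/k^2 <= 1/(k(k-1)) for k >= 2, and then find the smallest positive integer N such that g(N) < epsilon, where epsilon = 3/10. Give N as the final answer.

For m > n >= 1: |a_m - a_n| = sum_{k=n+1}^m 1/k^2.
Use 1/k^2 <= 1/(k(k-1)) = 1/(k-1) - 1/k for k >= 2:
sum_{k=n+1}^m 1/k^2 <= sum_{k=n+1}^m (1/(k-1) - 1/k) = 1/n - 1/m <= 1/n.
By symmetry the same bound holds with n,m swapped, so |a_m - a_n| <= 1/min(m,n) = g(min(m,n)). Since g(n) -> 0, (a_n) is Cauchy.
Now solve g(N) < 3/10: 1/N < 3/10 <=> N > 1/(3/10) = 10/3.
The smallest integer strictly greater than 10/3 is N = 4.
Check: g(4) = 1/4 < 3/10; g(3) = 1/3 >= 3/10. So N = 4.

4


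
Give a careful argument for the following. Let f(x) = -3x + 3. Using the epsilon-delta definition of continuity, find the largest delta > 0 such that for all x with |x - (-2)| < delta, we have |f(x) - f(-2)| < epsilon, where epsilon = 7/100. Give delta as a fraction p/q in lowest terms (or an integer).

We compute f(-2) = -3*(-2) + 3 = 9.
|f(x) - f(-2)| = |-3x + 3 - (9)| = |-3(x - (-2))| = 3|x - (-2)|.
We need 3|x - (-2)| < 7/100, i.e. |x - (-2)| < 7/100 / 3 = 7/300.
So any delta <= 7/300 works. Conversely, if delta > 7/300, then x = -2 + 7/300 satisfies |x - (-2)| = 7/300 < delta but |f(x) - f(-2)| = 3 * 7/300 = 7/100, which is not < 7/100; so no larger delta works.
Hence the largest such delta is 7/300.

7/300


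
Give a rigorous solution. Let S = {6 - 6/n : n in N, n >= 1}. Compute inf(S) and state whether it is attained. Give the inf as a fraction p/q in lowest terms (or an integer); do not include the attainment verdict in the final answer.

Analysis:
- Values: 0, 3, 4, 9/2, ... strictly increasing.
- Minimum is 0 (n=1); inf = 0 (attained).
- 6 - 6/n -> 6 from below; sup = 6, not attained.
Conclusion: inf(S) = 0, attained in S.

0


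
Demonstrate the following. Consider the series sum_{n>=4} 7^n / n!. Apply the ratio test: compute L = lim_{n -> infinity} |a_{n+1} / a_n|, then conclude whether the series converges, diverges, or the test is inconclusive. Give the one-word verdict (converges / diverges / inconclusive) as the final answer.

Let a_n denote the general term. Form the ratio a_{n+1}/a_n and simplify:
a_{n+1}/a_n = 7/(n + 1)
Take the limit as n -> infinity: L = 0.
Since L = 0 < 1, the ratio test implies the series converges.

converges


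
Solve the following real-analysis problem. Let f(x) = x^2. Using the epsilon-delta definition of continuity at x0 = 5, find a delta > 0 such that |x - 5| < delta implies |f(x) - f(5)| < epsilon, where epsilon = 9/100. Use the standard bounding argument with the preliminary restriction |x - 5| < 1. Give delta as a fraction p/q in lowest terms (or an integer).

Factor: |x^2 - (5)^2| = |x - 5| * |x + 5|.
Impose |x - 5| < 1 first. Then |x + 5| = |(x - 5) + 2*(5)| <= |x - 5| + 2*|5| < 1 + 10 = 11.
So |x^2 - (5)^2| < delta * 11.
We need delta * 11 <= 9/100, i.e. delta <= 9/100/11 = 9/1100.
Since 9/1100 < 1, this is tighter than 1; take delta = 9/1100.
So delta = 9/1100 works.

9/1100


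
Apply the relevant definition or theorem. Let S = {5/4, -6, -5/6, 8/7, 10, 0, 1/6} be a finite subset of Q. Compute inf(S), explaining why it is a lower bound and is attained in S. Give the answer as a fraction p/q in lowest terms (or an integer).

S is finite, so inf(S) = min(S).
Sorted increasing:
-6, -5/6, 0, 1/6, 8/7, 5/4, 10
The extremum is -6.
For every x in S, x >= -6. And -6 is in S, so it is attained.
Therefore inf(S) = -6.

-6


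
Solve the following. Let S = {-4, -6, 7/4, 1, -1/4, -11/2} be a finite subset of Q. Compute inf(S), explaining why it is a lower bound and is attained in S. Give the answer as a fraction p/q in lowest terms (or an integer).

S is finite, so inf(S) = min(S).
Sorted increasing:
-6, -11/2, -4, -1/4, 1, 7/4
The extremum is -6.
For every x in S, x >= -6. And -6 is in S, so it is attained.
Therefore inf(S) = -6.

-6


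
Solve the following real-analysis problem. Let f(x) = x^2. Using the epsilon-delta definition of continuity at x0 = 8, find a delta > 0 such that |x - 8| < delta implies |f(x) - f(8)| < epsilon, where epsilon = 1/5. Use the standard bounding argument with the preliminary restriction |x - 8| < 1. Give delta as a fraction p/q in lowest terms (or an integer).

Factor: |x^2 - (8)^2| = |x - 8| * |x + 8|.
Impose |x - 8| < 1 first. Then |x + 8| = |(x - 8) + 2*(8)| <= |x - 8| + 2*|8| < 1 + 16 = 17.
So |x^2 - (8)^2| < delta * 17.
We need delta * 17 <= 1/5, i.e. delta <= 1/5/17 = 1/85.
Since 1/85 < 1, this is tighter than 1; take delta = 1/85.
So delta = 1/85 works.

1/85


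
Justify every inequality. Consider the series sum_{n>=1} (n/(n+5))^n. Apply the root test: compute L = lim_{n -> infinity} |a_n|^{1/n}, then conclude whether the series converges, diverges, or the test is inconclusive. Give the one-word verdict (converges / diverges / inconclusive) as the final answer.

Let a_n denote the general term. Form |a_n|^(1/n) and simplify:
|a_n|^(1/n) = n/(n + 5)
Take the limit as n -> infinity: L = 1.
Since L = 1, the root test is inconclusive. (In fact a_n = (n/(n+5))^n -> e^(-5) != 0, so the nth-term test shows divergence; but the root test itself gives no conclusion.)

inconclusive


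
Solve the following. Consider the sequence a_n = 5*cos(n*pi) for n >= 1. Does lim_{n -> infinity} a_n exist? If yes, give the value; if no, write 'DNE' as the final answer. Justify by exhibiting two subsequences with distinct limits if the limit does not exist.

Examine the behaviour of a_n along subsequences.
cos(n*pi) = (-1)^n, so a_n = 5*(-1)^n. a_{2k} = 5 -> 5. a_{2k+1} = -5 -> -5.
Since these two subsequential limits are 5 and -5, distinct, the full sequence cannot converge (a convergent sequence has all subsequences tending to the same limit). So lim a_n does not exist.

DNE


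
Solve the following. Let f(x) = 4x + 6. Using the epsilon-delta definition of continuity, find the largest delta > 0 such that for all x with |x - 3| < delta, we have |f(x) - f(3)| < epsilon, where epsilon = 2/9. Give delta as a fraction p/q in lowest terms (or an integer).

We compute f(3) = 4*(3) + 6 = 18.
|f(x) - f(3)| = |4x + 6 - (18)| = |4(x - 3)| = 4|x - 3|.
We need 4|x - 3| < 2/9, i.e. |x - 3| < 2/9 / 4 = 1/18.
So any delta <= 1/18 works. Conversely, if delta > 1/18, then x = 3 + 1/18 satisfies |x - 3| = 1/18 < delta but |f(x) - f(3)| = 4 * 1/18 = 2/9, which is not < 2/9; so no larger delta works.
Hence the largest such delta is 1/18.

1/18


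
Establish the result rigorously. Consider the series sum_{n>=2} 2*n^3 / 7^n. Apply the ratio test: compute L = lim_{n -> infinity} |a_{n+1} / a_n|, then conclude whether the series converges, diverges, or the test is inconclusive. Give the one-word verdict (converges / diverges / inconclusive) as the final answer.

Let a_n denote the general term. Form the ratio a_{n+1}/a_n and simplify:
a_{n+1}/a_n = (n + 1)^3/(7*n^3)
Take the limit as n -> infinity: L = 1/7.
Since L = 1/7 < 1, the ratio test implies the series converges.

converges


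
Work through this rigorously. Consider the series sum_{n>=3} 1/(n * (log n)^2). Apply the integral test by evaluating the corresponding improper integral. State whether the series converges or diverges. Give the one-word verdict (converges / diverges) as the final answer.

Let f(x) = 1/(x*log(x)^2). Then f is positive, continuous, and decreasing on [3, infinity), so the integral test applies.
Compute the improper integral int_{3}^infinity f(x) dx:
  antiderivative F(x) = -1/log(x).
  F(x) -> 0 as x -> infinity.  int = 0 - F(3) = 1/log(3) < infinity. By the integral test, the series converges.

converges


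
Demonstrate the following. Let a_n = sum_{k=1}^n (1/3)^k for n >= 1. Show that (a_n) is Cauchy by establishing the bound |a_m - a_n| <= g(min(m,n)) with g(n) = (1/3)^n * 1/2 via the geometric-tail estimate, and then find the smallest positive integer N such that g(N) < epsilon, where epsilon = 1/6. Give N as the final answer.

For m > n >= 1: |a_m - a_n| = sum_{k=n+1}^m (1/3)^k < sum_{k=n+1}^infinity (1/3)^k = (1/3)^(n+1) / (1 - 1/3) = (1/3)^n * (1/3) * (3/2) = (1/3)^n * 1/2.
So g(n) = (1/3)^n / 2. Since g(n) -> 0, (a_n) is Cauchy.
Now solve g(N) < 1/6: (1/3)^N / 2 < 1/6 <=> 3^N > 1 / (2 * 1/6) = 3.
Check powers of 3: 3^1 = 3 <= 3, 3^2 = 9 > 3.
So the smallest such N is 2. Check: g(2) = 1/(2 * 9) = 1/18 < 1/6.

2


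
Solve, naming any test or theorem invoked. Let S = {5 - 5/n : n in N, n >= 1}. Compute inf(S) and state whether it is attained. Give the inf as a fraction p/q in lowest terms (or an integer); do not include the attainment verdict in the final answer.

Analysis:
- Values: 0, 5/2, 10/3, 15/4, ... strictly increasing.
- Minimum is 0 (n=1); inf = 0 (attained).
- 5 - 5/n -> 5 from below; sup = 5, not attained.
Conclusion: inf(S) = 0, attained in S.

0


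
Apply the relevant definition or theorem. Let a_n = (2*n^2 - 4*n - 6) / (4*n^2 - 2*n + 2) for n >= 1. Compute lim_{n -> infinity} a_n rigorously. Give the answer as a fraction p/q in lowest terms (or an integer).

Divide numerator and denominator by n^2, the highest power:
numerator / n^2 = 2 - 4/n - 6/n^2
denominator / n^2 = 4 - 2/n + 2/n^2
As n -> infinity, all terms of the form c/n^k (k >= 1) tend to 0.
So numerator / n^2 -> 2 and denominator / n^2 -> 4.
Therefore lim a_n = 1/2.

1/2


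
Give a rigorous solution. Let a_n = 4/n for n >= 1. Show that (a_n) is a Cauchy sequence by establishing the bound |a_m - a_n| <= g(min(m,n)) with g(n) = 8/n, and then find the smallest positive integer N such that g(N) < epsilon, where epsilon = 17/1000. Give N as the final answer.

For any m, n >= 1, by the triangle inequality:
|a_m - a_n| = |4/m - 4/n| <= 4*1/m + 4*1/n <= 8/min(m,n).
So g(n) = 8/n bounds the Cauchy difference. Since g(n) -> 0, (a_n) is Cauchy.
Now solve g(N) < 17/1000: 8/N < 17/1000 <=> N > 8 / (17/1000) = 8000/17.
The smallest integer strictly greater than 8000/17 is N = 471.
Check: g(471) = 8/471 = 8/471 < 17/1000; g(470) = 4/235 >= 17/1000. So N = 471.

471


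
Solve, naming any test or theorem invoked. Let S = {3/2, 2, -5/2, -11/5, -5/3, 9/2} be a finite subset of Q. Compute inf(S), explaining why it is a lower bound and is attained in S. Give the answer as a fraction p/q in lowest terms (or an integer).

S is finite, so inf(S) = min(S).
Sorted increasing:
-5/2, -11/5, -5/3, 3/2, 2, 9/2
The extremum is -5/2.
For every x in S, x >= -5/2. And -5/2 is in S, so it is attained.
Therefore inf(S) = -5/2.

-5/2


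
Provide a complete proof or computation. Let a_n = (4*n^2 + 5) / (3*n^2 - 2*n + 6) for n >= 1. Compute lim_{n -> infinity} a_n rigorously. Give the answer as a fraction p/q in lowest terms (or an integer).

Divide numerator and denominator by n^2, the highest power:
numerator / n^2 = 4 + 5/n^2
denominator / n^2 = 3 - 2/n + 6/n^2
As n -> infinity, all terms of the form c/n^k (k >= 1) tend to 0.
So numerator / n^2 -> 4 and denominator / n^2 -> 3.
Therefore lim a_n = 4/3.

4/3


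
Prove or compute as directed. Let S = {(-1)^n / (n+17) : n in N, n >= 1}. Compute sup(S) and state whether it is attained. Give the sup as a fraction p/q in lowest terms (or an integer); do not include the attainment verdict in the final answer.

Analysis:
- Values: -1/18, 1/19, -1/20, 1/21, -1/22, ...
- Positive terms (even n): 1/(2+17), 1/(4+17), ... decreasing -> max = 1/19 (n=2).
- Negative terms (odd n): -1/(1+17), -1/(3+17), ... increasing -> min = -1/18 (n=1).
- So sup = 1/19 (attained at n=2); inf = -1/18 (attained at n=1).
Conclusion: sup(S) = 1/19, attained in S.

1/19


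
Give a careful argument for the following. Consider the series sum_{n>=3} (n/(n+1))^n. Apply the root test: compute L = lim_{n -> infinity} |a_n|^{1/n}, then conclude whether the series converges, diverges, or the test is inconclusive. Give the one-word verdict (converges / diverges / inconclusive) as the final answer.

Let a_n denote the general term. Form |a_n|^(1/n) and simplify:
|a_n|^(1/n) = n/(n + 1)
Take the limit as n -> infinity: L = 1.
Since L = 1, the root test is inconclusive. (In fact a_n = (n/(n+1))^n -> e^(-1) != 0, so the nth-term test shows divergence; but the root test itself gives no conclusion.)

inconclusive


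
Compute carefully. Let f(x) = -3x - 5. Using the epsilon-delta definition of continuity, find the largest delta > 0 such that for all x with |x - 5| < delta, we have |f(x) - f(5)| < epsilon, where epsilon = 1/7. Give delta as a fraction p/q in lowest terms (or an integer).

We compute f(5) = -3*(5) - 5 = -20.
|f(x) - f(5)| = |-3x - 5 - (-20)| = |-3(x - 5)| = 3|x - 5|.
We need 3|x - 5| < 1/7, i.e. |x - 5| < 1/7 / 3 = 1/21.
So any delta <= 1/21 works. Conversely, if delta > 1/21, then x = 5 + 1/21 satisfies |x - 5| = 1/21 < delta but |f(x) - f(5)| = 3 * 1/21 = 1/7, which is not < 1/7; so no larger delta works.
Hence the largest such delta is 1/21.

1/21


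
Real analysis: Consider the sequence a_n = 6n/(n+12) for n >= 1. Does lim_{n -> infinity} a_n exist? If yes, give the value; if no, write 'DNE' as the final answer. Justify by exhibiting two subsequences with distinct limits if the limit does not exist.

Examine the behaviour of a_n along subsequences.
Even-n subsequence a_{2k} = 6(2k)/(2k+12) -> 6. Odd-n subsequence a_{2k+1} = 6(2k+1)/(2k+13) -> 6. Both tend to 6, which suggests the limit is 6; verify directly.
|a_n - 6| = |6n - 6(n+12)| / (n+12) = 72/(n+12) < 72/n for every n >= 1.
Given epsilon > 0, choose a positive integer N > 72/epsilon. Then for all n >= N, |a_n - 6| < 72/n <= 72/N < epsilon.
So by the definition of the limit, lim a_n exists and equals 6.

6


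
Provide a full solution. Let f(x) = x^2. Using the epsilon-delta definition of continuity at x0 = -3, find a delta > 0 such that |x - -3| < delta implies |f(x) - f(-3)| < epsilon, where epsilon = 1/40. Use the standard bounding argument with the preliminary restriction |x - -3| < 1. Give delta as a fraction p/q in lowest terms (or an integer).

Factor: |x^2 - (-3)^2| = |x - -3| * |x + -3|.
Impose |x - -3| < 1 first. Then |x + -3| = |(x - -3) + 2*(-3)| <= |x - -3| + 2*|-3| < 1 + 6 = 7.
So |x^2 - (-3)^2| < delta * 7.
We need delta * 7 <= 1/40, i.e. delta <= 1/40/7 = 1/280.
Since 1/280 < 1, this is tighter than 1; take delta = 1/280.
So delta = 1/280 works.

1/280


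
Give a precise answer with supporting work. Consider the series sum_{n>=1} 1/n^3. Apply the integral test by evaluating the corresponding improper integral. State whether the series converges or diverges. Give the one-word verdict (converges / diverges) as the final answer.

Let f(x) = x^(-3). Then f is positive, continuous, and decreasing on [1, infinity), so the integral test applies.
Compute the improper integral int_{1}^infinity f(x) dx:
  antiderivative F(x) = -1/(2*x^2).
  As x -> infinity, F(x) -> 0 (since p = 3 > 1).
  So int = F(infinity) - F(1) = 0 - (-1/2) = 1/2.
  Finite, so by the integral test, the series converges.

converges


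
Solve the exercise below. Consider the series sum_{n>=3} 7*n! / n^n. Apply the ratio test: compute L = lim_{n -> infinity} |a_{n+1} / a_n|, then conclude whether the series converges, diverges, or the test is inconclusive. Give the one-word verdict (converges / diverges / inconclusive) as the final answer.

Let a_n denote the general term. Form the ratio a_{n+1}/a_n and simplify:
a_{n+1}/a_n = (n/(n + 1))^n
Take the limit as n -> infinity: L = exp(-1).
Since L = exp(-1) < 1, the ratio test implies the series converges.

converges


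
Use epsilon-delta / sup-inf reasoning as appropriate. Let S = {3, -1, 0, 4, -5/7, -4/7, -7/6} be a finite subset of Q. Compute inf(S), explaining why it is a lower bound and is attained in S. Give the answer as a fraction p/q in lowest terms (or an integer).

S is finite, so inf(S) = min(S).
Sorted increasing:
-7/6, -1, -5/7, -4/7, 0, 3, 4
The extremum is -7/6.
For every x in S, x >= -7/6. And -7/6 is in S, so it is attained.
Therefore inf(S) = -7/6.

-7/6


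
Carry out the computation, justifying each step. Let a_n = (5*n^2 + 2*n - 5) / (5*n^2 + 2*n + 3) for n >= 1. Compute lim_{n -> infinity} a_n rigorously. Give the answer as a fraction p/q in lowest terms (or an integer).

Divide numerator and denominator by n^2, the highest power:
numerator / n^2 = 5 + 2/n - 5/n^2
denominator / n^2 = 5 + 2/n + 3/n^2
As n -> infinity, all terms of the form c/n^k (k >= 1) tend to 0.
So numerator / n^2 -> 5 and denominator / n^2 -> 5.
Therefore lim a_n = 1.

1


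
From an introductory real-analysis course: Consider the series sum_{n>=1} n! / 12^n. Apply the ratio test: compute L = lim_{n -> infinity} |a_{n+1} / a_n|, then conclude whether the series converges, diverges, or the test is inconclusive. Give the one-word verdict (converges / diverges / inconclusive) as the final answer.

Let a_n denote the general term. Form the ratio a_{n+1}/a_n and simplify:
a_{n+1}/a_n = n/12 + 1/12
Take the limit as n -> infinity: L = infinity.
Since L = infinity > 1 (or L = infinity), the ratio test implies the series diverges.

diverges


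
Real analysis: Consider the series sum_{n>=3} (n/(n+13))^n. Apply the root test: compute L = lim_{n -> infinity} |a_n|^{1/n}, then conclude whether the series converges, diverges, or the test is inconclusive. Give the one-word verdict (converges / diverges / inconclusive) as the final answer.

Let a_n denote the general term. Form |a_n|^(1/n) and simplify:
|a_n|^(1/n) = n/(n + 13)
Take the limit as n -> infinity: L = 1.
Since L = 1, the root test is inconclusive. (In fact a_n = (n/(n+13))^n -> e^(-13) != 0, so the nth-term test shows divergence; but the root test itself gives no conclusion.)

inconclusive


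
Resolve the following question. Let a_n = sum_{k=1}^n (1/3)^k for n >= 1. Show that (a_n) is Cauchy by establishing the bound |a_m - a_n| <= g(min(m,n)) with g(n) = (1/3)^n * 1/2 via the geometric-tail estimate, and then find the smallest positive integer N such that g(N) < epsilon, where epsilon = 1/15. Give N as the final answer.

For m > n >= 1: |a_m - a_n| = sum_{k=n+1}^m (1/3)^k < sum_{k=n+1}^infinity (1/3)^k = (1/3)^(n+1) / (1 - 1/3) = (1/3)^n * (1/3) * (3/2) = (1/3)^n * 1/2.
So g(n) = (1/3)^n / 2. Since g(n) -> 0, (a_n) is Cauchy.
Now solve g(N) < 1/15: (1/3)^N / 2 < 1/15 <=> 3^N > 1 / (2 * 1/15) = 15/2.
Check powers of 3: 3^1 = 3 <= 15/2, 3^2 = 9 > 15/2.
So the smallest such N is 2. Check: g(2) = 1/(2 * 9) = 1/18 < 1/15.

2


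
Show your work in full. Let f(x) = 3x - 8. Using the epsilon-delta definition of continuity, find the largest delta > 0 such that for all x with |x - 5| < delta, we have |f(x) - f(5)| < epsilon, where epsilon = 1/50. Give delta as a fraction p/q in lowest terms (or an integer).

We compute f(5) = 3*(5) - 8 = 7.
|f(x) - f(5)| = |3x - 8 - (7)| = |3(x - 5)| = 3|x - 5|.
We need 3|x - 5| < 1/50, i.e. |x - 5| < 1/50 / 3 = 1/150.
So any delta <= 1/150 works. Conversely, if delta > 1/150, then x = 5 + 1/150 satisfies |x - 5| = 1/150 < delta but |f(x) - f(5)| = 3 * 1/150 = 1/50, which is not < 1/50; so no larger delta works.
Hence the largest such delta is 1/150.

1/150


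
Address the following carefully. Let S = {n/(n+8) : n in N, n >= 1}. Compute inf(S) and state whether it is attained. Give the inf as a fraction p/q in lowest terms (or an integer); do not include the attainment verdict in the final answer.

Analysis:
- Values: 1/9, 1/5, 3/11, 1/3, ... strictly increasing.
- Minimum is 1/9 (n=1); inf = 1/9 (attained).
- n/(n+8) = 1 - 8/(n+8) -> 1 from below as n -> infinity, and never equals 1.
- So sup = 1 (not attained).
Conclusion: inf(S) = 1/9, attained in S.

1/9


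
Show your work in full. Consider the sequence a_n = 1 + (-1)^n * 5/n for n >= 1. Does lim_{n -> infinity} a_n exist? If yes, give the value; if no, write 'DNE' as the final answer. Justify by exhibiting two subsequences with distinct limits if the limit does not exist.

Examine the behaviour of a_n along subsequences.
Even-n subsequence a_{2k} = 1 + 5/(2k) -> 1. Odd-n subsequence a_{2k+1} = 1 - 5/(2k+1) -> 1. Both tend to 1, which suggests the limit is 1; verify directly.
|a_n - 1| = |(-1)^n * 5/n| = 5/n for every n >= 1.
Given epsilon > 0, choose a positive integer N > 5/epsilon. Then for all n >= N, |a_n - 1| = 5/n <= 5/N < epsilon.
So by the definition of the limit, lim a_n exists and equals 1.

1


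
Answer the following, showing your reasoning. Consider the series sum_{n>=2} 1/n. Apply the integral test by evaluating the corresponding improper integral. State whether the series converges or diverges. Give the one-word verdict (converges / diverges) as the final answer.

Let f(x) = 1/x. Then f is positive, continuous, and decreasing on [2, infinity), so the integral test applies.
Compute the improper integral int_{2}^infinity f(x) dx:
  antiderivative F(x) = log(x).
  As x -> infinity, log(x) -> infinity.
  So int = infinity - log(2) = infinity. By the integral test, the series diverges.

diverges


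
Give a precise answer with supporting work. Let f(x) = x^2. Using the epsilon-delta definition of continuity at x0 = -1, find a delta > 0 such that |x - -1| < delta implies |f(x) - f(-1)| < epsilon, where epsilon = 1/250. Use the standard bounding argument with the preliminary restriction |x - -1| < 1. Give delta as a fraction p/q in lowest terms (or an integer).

Factor: |x^2 - (-1)^2| = |x - -1| * |x + -1|.
Impose |x - -1| < 1 first. Then |x + -1| = |(x - -1) + 2*(-1)| <= |x - -1| + 2*|-1| < 1 + 2 = 3.
So |x^2 - (-1)^2| < delta * 3.
We need delta * 3 <= 1/250, i.e. delta <= 1/250/3 = 1/750.
Since 1/750 < 1, this is tighter than 1; take delta = 1/750.
So delta = 1/750 works.

1/750


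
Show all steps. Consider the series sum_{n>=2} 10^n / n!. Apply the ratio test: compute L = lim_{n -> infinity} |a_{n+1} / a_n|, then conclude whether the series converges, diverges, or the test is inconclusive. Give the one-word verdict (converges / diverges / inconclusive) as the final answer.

Let a_n denote the general term. Form the ratio a_{n+1}/a_n and simplify:
a_{n+1}/a_n = 10/(n + 1)
Take the limit as n -> infinity: L = 0.
Since L = 0 < 1, the ratio test implies the series converges.

converges


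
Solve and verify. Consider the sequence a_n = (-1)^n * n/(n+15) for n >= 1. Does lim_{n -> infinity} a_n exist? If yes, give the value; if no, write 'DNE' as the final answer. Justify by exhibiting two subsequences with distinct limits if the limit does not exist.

Examine the behaviour of a_n along subsequences.
a_{2k} = 2k/(2k+15) -> 1. a_{2k+1} = -(2k+1)/(2k+16) -> -1.
Since these two subsequential limits are 1 and -1, distinct, the full sequence cannot converge (a convergent sequence has all subsequences tending to the same limit). So lim a_n does not exist.

DNE


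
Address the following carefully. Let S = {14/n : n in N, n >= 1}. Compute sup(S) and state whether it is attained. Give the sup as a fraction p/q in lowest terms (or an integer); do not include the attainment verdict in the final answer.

Analysis:
- Values: 14, 7, 14/3, 7/2, ... strictly decreasing.
- The maximum is 14 (n=1); sup = 14 (attained).
- The set is bounded below by 0; 14/n -> 0 so 0 is the greatest lower bound.
- 0 is not in the set, so inf = 0 is not attained.
Conclusion: sup(S) = 14, attained in S.

14


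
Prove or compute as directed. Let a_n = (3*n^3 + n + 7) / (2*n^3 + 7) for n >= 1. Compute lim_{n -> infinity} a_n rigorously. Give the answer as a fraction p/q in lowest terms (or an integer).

Divide numerator and denominator by n^3, the highest power:
numerator / n^3 = 3 + n^(-2) + 7/n^3
denominator / n^3 = 2 + 7/n^3
As n -> infinity, all terms of the form c/n^k (k >= 1) tend to 0.
So numerator / n^3 -> 3 and denominator / n^3 -> 2.
Therefore lim a_n = 3/2.

3/2
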